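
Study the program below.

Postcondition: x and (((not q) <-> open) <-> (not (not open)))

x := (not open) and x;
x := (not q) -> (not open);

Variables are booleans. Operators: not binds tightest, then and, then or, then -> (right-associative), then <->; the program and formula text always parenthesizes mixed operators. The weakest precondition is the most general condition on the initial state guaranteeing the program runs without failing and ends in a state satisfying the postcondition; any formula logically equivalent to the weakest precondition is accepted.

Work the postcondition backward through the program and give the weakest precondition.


Working backward. After the program, the postcondition x and (((not q) <-> open) <-> (not (not open))) must hold; in canonical form it is x and (((not q) <-> open) <-> open).
Before x := (not q) -> (not open): ((not q) -> (not open)) and (((not q) <-> open) <-> open)
Before x := (not open) and x: ((not q) -> (not open)) and (((not q) <-> open) <-> open)
Answer: WP = ((not q) -> (not open)) and (((not q) <-> open) <-> open)


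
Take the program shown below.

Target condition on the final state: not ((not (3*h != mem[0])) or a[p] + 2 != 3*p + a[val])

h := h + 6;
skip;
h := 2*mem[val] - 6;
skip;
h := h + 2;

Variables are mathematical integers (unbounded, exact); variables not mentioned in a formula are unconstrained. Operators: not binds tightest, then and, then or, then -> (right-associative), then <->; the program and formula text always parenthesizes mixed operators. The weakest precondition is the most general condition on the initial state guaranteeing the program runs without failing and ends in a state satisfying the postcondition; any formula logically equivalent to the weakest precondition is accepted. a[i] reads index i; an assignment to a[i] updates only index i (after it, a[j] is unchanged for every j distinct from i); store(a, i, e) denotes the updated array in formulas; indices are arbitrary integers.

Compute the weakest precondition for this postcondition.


Working backward. After the program, the postcondition not ((not (3*h != mem[0])) or a[p] + 2 != 3*p + a[val]) must hold; in canonical form it is not ((not (3*h != mem[0])) or a[p] != a[val] + 3*p - 2).
Before h := h + 2: not ((not (3*h != mem[0] - 6)) or a[p] != a[val] + 3*p - 2)
Before skip: not ((not (3*h != mem[0] - 6)) or a[p] != a[val] + 3*p - 2)
Before h := 2*mem[val] - 6: not ((not (6*mem[val] != mem[0] + 12)) or a[p] != a[val] + 3*p - 2)
Before skip: not ((not (6*mem[val] != mem[0] + 12)) or a[p] != a[val] + 3*p - 2)
Before h := h + 6: not ((not (6*mem[val] != mem[0] + 12)) or a[p] != a[val] + 3*p - 2)
Answer: WP = not ((not (6*mem[val] != mem[0] + 12)) or a[p] != a[val] + 3*p - 2)


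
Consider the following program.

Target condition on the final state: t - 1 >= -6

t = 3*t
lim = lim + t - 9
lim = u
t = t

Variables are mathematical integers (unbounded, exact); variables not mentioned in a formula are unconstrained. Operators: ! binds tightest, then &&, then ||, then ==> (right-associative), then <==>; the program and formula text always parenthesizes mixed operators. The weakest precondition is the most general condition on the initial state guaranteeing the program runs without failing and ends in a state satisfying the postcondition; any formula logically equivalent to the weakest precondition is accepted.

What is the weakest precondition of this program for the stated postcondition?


Working backward. After the program, the postcondition t - 1 >= -6 must hold; in canonical form it is t >= -5.
Before t := t: t >= -5
Before lim := u: t >= -5
Before lim := lim + t - 9: t >= -5
Before t := 3*t: 3*t >= -5
Answer: WP = 3*t >= -5


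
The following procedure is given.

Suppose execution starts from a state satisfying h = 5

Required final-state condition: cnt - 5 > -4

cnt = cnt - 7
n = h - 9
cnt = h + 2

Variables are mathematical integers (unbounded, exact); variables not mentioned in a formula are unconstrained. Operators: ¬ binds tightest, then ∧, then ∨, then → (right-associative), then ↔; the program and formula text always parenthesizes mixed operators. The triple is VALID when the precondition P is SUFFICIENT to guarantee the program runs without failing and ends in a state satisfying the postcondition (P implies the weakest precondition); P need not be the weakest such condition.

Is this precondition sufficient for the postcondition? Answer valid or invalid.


Working backward. After the program, the postcondition cnt - 5 > -4 must hold; in canonical form it is cnt > 1.
Before cnt := h + 2: h > -1
Before n := h - 9: h > -1
Before cnt := cnt - 7: h > -1
The weakest precondition is h > -1.
Check whether h = 5 implies it.
Every state satisfying the precondition satisfies the weakest precondition: the implication holds.
Answer: valid


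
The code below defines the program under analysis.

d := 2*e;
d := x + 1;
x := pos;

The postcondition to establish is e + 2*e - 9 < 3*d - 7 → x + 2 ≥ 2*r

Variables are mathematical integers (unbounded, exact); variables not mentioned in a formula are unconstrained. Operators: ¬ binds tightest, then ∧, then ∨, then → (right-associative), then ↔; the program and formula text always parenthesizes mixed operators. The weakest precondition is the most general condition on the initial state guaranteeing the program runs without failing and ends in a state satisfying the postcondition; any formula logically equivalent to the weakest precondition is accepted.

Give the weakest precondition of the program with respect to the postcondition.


Working backward. After the program, the postcondition e + 2*e - 9 < 3*d - 7 → x + 2 ≥ 2*r must hold; in canonical form it is 3*e < 3*d + 2 → x ≥ 2*r - 2.
Before x := pos: 3*e < 3*d + 2 → pos ≥ 2*r - 2
Before d := x + 1: 3*e < 3*x + 5 → pos ≥ 2*r - 2
Before d := 2*e: 3*e < 3*x + 5 → pos ≥ 2*r - 2
Answer: WP = 3*e < 3*x + 5 → pos ≥ 2*r - 2


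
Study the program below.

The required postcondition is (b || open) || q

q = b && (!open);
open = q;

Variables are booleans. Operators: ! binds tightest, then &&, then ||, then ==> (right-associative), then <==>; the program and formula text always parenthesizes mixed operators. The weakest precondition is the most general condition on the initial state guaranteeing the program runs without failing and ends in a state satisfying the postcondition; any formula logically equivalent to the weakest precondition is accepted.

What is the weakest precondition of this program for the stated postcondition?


Working backward. After the program, the postcondition (b || open) || q must hold; in canonical form it is b || open || q.
Before open := q: b || q
Before q := b && (!open): b || (b && (!open))
Answer: WP = b || (b && (!open))


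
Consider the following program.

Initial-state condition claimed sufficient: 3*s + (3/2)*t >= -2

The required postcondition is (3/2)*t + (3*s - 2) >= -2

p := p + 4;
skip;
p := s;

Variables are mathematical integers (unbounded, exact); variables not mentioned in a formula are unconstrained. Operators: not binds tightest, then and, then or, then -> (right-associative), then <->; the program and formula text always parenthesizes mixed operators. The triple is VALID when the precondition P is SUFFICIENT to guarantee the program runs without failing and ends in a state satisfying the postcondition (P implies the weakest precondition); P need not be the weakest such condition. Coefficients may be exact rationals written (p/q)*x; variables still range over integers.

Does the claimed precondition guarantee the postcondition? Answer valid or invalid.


Working backward. After the program, the postcondition (3/2)*t + (3*s - 2) >= -2 must hold; in canonical form it is 3*s + (3/2)*t >= 0.
Before p := s: 3*s + (3/2)*t >= 0
Before skip: 3*s + (3/2)*t >= 0
Before p := p + 4: 3*s + (3/2)*t >= 0
The weakest precondition is 3*s + (3/2)*t >= 0.
Check whether 3*s + (3/2)*t >= -2 implies it.
Countermodel: at the initial state s = -1, t = 1, the precondition holds but the weakest precondition fails.
Answer: invalid


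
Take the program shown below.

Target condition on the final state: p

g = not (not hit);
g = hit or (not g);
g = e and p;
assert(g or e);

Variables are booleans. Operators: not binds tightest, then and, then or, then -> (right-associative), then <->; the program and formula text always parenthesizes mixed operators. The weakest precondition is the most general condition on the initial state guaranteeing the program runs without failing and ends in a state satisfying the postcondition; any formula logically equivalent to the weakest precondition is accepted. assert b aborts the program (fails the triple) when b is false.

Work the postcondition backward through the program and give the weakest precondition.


Working backward. After the program, p must hold.
Before assert g or e: (g or e) and p
Before g := e and p: ((e and p) or e) and p
Before g := hit or (not g): ((e and p) or e) and p
Before g := not (not hit): ((e and p) or e) and p
Answer: WP = ((e and p) or e) and p


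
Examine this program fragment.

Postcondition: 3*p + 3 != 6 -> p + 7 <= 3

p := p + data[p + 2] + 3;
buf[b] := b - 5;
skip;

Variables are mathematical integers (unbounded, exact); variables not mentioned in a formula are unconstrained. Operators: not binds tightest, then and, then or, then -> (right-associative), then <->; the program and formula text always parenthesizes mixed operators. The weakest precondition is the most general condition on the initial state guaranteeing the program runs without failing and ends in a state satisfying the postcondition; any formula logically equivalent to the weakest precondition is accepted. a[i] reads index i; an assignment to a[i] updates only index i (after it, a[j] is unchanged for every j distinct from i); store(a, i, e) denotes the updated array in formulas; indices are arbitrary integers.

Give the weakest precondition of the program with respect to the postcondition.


Working backward. After the program, the postcondition 3*p + 3 != 6 -> p + 7 <= 3 must hold; in canonical form it is 3*p != 3 -> p <= -4.
Before skip: 3*p != 3 -> p <= -4
Before buf[b] := b - 5: 3*p != 3 -> p <= -4
Before p := p + data[p + 2] + 3: 3*data[p + 2] + 3*p != -6 -> data[p + 2] + p <= -7
Answer: WP = 3*data[p + 2] + 3*p != -6 -> data[p + 2] + p <= -7


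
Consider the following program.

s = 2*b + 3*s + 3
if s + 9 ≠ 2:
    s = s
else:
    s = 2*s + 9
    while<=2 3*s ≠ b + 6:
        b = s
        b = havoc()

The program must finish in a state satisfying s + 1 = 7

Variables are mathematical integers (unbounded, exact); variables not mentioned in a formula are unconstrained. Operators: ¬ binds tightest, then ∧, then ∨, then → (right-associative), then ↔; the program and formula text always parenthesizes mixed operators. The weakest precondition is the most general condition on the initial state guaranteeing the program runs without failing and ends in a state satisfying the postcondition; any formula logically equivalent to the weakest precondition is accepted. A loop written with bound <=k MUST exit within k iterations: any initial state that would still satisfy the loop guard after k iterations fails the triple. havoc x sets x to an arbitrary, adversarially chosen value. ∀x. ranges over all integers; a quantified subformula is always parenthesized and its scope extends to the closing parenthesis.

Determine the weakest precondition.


Working backward. After the program, the postcondition s + 1 = 7 must hold; in canonical form it is s = 6.
Then branch requires s = 6; else branch requires (6*s ≠ b - 21 → (∀b_2. ((6*s ≠ b_2 - 21 → (∀b_1. ((¬(6*s ≠ b_1 - 21)) ∧ 2*s = -3))) ∧ ((¬(6*s ≠ b_2 - 21)) → 2*s = -3)))) ∧ ((¬(6*s ≠ b - 21)) → 2*s = -3).
Before the if: (s ≠ -7 → s = 6) ∧ ((¬(s ≠ -7)) → ((6*s ≠ b - 21 → (∀b_2. ((6*s ≠ b_2 - 21 → (∀b_1. ((¬(6*s ≠ b_1 - 21)) ∧ 2*s = -3))) ∧ ((¬(6*s ≠ b_2 - 21)) → 2*s = -3)))) ∧ ((¬(6*s ≠ b - 21)) → 2*s = -3)))
Before s := 2*b + 3*s + 3: (2*b + 3*s ≠ -10 → 2*b + 3*s = 3) ∧ ((¬(2*b + 3*s ≠ -10)) → ((11*b + 18*s ≠ -39 → (∀b_2. ((12*b + 18*s ≠ b_2 - 39 → (∀b_1. ((¬(12*b + 18*s ≠ b_1 - 39)) ∧ 4*b + 6*s = -9))) ∧ ((¬(12*b + 18*s ≠ b_2 - 39)) → 4*b + 6*s = -9)))) ∧ ((¬(11*b + 18*s ≠ -39)) → 4*b + 6*s = -9)))
Answer: WP = (2*b + 3*s ≠ -10 → 2*b + 3*s = 3) ∧ ((¬(2*b + 3*s ≠ -10)) → ((11*b + 18*s ≠ -39 → (∀b_2. ((12*b + 18*s ≠ b_2 - 39 → (∀b_1. ((¬(12*b + 18*s ≠ b_1 - 39)) ∧ 4*b + 6*s = -9))) ∧ ((¬(12*b + 18*s ≠ b_2 - 39)) → 4*b + 6*s = -9)))) ∧ ((¬(11*b + 18*s ≠ -39)) → 4*b + 6*s = -9)))


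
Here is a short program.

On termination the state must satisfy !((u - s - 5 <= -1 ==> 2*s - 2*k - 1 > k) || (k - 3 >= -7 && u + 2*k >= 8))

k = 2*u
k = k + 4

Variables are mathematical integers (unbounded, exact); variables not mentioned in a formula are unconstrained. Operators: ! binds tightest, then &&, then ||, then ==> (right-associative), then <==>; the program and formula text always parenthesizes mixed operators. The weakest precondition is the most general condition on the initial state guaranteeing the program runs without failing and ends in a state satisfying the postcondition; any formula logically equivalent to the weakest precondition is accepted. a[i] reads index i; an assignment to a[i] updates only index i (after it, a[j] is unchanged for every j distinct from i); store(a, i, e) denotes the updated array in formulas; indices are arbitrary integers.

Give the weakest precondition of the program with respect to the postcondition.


Working backward. After the program, the postcondition !((u - s - 5 <= -1 ==> 2*s - 2*k - 1 > k) || (k - 3 >= -7 && u + 2*k >= 8)) must hold; in canonical form it is !((u <= s + 4 ==> 2*s > 3*k + 1) || (k >= -4 && 2*k + u >= 8)).
Before k := k + 4: !((u <= s + 4 ==> 2*s > 3*k + 13) || (k >= -8 && 2*k + u >= 0))
Before k := 2*u: !((u <= s + 4 ==> 2*s > 6*u + 13) || (2*u >= -8 && 5*u >= 0))
Answer: WP = !((u <= s + 4 ==> 2*s > 6*u + 13) || (2*u >= -8 && 5*u >= 0))


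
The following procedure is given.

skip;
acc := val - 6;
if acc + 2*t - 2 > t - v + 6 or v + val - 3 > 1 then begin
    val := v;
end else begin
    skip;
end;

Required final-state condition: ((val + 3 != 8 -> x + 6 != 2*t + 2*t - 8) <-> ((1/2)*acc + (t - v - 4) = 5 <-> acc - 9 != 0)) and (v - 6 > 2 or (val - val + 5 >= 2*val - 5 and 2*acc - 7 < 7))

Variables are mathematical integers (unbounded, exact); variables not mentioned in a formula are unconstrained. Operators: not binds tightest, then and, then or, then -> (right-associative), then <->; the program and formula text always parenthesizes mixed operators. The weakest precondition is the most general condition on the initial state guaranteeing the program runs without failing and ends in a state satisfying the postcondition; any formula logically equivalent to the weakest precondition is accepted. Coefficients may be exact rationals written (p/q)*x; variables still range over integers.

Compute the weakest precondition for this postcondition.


Working backward. After the program, the postcondition ((val + 3 != 8 -> x + 6 != 2*t + 2*t - 8) <-> ((1/2)*acc + (t - v - 4) = 5 <-> acc - 9 != 0)) and (v - 6 > 2 or (val - val + 5 >= 2*val - 5 and 2*acc - 7 < 7)) must hold; in canonical form it is ((val != 5 -> x != 4*t - 14) <-> ((1/2)*acc + t = v + 9 <-> acc != 9)) and (v > 8 or (2*val <= 10 and 2*acc < 14)).
Then branch requires ((v != 5 -> x != 4*t - 14) <-> ((1/2)*acc + t = v + 9 <-> acc != 9)) and (v > 8 or (2*v <= 10 and 2*acc < 14)); else branch requires ((val != 5 -> x != 4*t - 14) <-> ((1/2)*acc + t = v + 9 <-> acc != 9)) and (v > 8 or (2*val <= 10 and 2*acc < 14)).
Before the if: ((acc + t + v > 8 or v + val > 4) -> (((v != 5 -> x != 4*t - 14) <-> ((1/2)*acc + t = v + 9 <-> acc != 9)) and (v > 8 or (2*v <= 10 and 2*acc < 14)))) and ((not (acc + t + v > 8 or v + val > 4)) -> (((val != 5 -> x != 4*t - 14) <-> ((1/2)*acc + t = v + 9 <-> acc != 9)) and (v > 8 or (2*val <= 10 and 2*acc < 14))))
Before acc := val - 6: ((t + v + val > 14 or v + val > 4) -> (((v != 5 -> x != 4*t - 14) <-> (t + (1/2)*val = v + 12 <-> val != 15)) and (v > 8 or (2*v <= 10 and 2*val < 26)))) and ((not (t + v + val > 14 or v + val > 4)) -> (((val != 5 -> x != 4*t - 14) <-> (t + (1/2)*val = v + 12 <-> val != 15)) and (v > 8 or (2*val <= 10 and 2*val < 26))))
Before skip: ((t + v + val > 14 or v + val > 4) -> (((v != 5 -> x != 4*t - 14) <-> (t + (1/2)*val = v + 12 <-> val != 15)) and (v > 8 or (2*v <= 10 and 2*val < 26)))) and ((not (t + v + val > 14 or v + val > 4)) -> (((val != 5 -> x != 4*t - 14) <-> (t + (1/2)*val = v + 12 <-> val != 15)) and (v > 8 or (2*val <= 10 and 2*val < 26))))
Answer: WP = ((t + v + val > 14 or v + val > 4) -> (((v != 5 -> x != 4*t - 14) <-> (t + (1/2)*val = v + 12 <-> val != 15)) and (v > 8 or (2*v <= 10 and 2*val < 26)))) and ((not (t + v + val > 14 or v + val > 4)) -> (((val != 5 -> x != 4*t - 14) <-> (t + (1/2)*val = v + 12 <-> val != 15)) and (v > 8 or (2*val <= 10 and 2*val < 26))))


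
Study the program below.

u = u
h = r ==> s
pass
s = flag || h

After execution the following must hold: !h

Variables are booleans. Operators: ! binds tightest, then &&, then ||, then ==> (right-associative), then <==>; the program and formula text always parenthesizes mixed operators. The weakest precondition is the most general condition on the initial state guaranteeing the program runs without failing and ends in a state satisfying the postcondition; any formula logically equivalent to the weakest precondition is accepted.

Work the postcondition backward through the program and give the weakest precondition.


Working backward. After the program, !h must hold.
Before s := flag || h: !h
Before skip: !h
Before h := r ==> s: !(r ==> s)
Before u := u: !(r ==> s)
Answer: WP = !(r ==> s)


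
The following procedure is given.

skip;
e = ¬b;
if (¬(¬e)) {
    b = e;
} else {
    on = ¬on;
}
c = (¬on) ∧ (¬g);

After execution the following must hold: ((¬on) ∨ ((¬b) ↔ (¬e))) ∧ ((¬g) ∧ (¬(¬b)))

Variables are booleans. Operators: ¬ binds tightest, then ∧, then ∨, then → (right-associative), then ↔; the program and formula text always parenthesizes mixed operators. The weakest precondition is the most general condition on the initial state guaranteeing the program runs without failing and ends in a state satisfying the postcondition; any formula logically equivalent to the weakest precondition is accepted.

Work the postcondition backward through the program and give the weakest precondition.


Working backward. After the program, the postcondition ((¬on) ∨ ((¬b) ↔ (¬e))) ∧ ((¬g) ∧ (¬(¬b))) must hold; in canonical form it is ((¬on) ∨ ((¬b) ↔ (¬e))) ∧ (¬g) ∧ b.
Before c := (¬on) ∧ (¬g): ((¬on) ∨ ((¬b) ↔ (¬e))) ∧ (¬g) ∧ b
Then branch requires (¬g) ∧ e; else branch requires (on ∨ ((¬b) ↔ (¬e))) ∧ (¬g) ∧ b.
Before the if: (e → ((¬g) ∧ e)) ∧ ((¬e) → ((on ∨ ((¬b) ↔ (¬e))) ∧ (¬g) ∧ b))
Before e := ¬b: ((¬b) → ((¬g) ∧ (¬b))) ∧ (b → ((on ∨ ((¬b) ↔ b)) ∧ (¬g) ∧ b))
Before skip: ((¬b) → ((¬g) ∧ (¬b))) ∧ (b → ((on ∨ ((¬b) ↔ b)) ∧ (¬g) ∧ b))
Answer: WP = ((¬b) → ((¬g) ∧ (¬b))) ∧ (b → ((on ∨ ((¬b) ↔ b)) ∧ (¬g) ∧ b))


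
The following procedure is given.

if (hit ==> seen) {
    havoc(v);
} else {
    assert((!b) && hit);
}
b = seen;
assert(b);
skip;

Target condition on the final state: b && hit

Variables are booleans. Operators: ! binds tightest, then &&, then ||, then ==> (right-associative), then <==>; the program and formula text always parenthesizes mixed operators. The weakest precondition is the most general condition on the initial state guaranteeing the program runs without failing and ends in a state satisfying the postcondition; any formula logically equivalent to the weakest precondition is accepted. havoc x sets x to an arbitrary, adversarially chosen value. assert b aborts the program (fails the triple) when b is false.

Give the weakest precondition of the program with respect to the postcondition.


Working backward. After the program, b && hit must hold.
Before skip: b && hit
Before assert b: b && hit
Before b := seen: seen && hit
Then branch requires seen && hit; else branch requires (!b) && hit && seen.
Before the if: ((hit ==> seen) ==> (seen && hit)) && ((!(hit ==> seen)) ==> ((!b) && hit && seen))
Answer: WP = ((hit ==> seen) ==> (seen && hit)) && ((!(hit ==> seen)) ==> ((!b) && hit && seen))


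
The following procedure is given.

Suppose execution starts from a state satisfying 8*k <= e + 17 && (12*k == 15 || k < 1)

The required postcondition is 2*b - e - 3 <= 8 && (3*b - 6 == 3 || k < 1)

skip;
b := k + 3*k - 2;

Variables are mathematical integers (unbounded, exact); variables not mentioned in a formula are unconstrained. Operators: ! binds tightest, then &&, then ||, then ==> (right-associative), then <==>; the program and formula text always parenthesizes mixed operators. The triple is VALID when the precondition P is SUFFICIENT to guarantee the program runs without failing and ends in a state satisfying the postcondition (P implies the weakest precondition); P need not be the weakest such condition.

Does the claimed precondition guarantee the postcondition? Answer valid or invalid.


Working backward. After the program, the postcondition 2*b - e - 3 <= 8 && (3*b - 6 == 3 || k < 1) must hold; in canonical form it is 2*b <= e + 11 && (3*b == 9 || k < 1).
Before b := k + 3*k - 2: 8*k <= e + 15 && (12*k == 15 || k < 1)
Before skip: 8*k <= e + 15 && (12*k == 15 || k < 1)
The weakest precondition is 8*k <= e + 15 && (12*k == 15 || k < 1).
Check whether 8*k <= e + 17 && (12*k == 15 || k < 1) implies it.
Countermodel: at the initial state e = -16, k = 0, the precondition holds but the weakest precondition fails.
Answer: invalid


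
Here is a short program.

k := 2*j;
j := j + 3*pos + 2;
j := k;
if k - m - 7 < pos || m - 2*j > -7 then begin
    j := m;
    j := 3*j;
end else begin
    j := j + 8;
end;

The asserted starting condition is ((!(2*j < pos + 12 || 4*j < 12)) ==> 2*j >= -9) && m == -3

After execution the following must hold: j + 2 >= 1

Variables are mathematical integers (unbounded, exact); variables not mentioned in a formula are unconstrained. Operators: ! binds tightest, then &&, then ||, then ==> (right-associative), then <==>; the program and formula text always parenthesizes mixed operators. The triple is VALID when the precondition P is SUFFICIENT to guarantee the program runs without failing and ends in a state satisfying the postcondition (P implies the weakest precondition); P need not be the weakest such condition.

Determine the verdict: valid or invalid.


Working backward. After the program, the postcondition j + 2 >= 1 must hold; in canonical form it is j >= -1.
Then branch requires 3*m >= -1; else branch requires j >= -9.
Before the if: ((k < m + pos + 7 || m > 2*j - 7) ==> 3*m >= -1) && ((!(k < m + pos + 7 || m > 2*j - 7)) ==> j >= -9)
Before j := k: ((k < m + pos + 7 || m > 2*k - 7) ==> 3*m >= -1) && ((!(k < m + pos + 7 || m > 2*k - 7)) ==> k >= -9)
Before j := j + 3*pos + 2: ((k < m + pos + 7 || m > 2*k - 7) ==> 3*m >= -1) && ((!(k < m + pos + 7 || m > 2*k - 7)) ==> k >= -9)
Before k := 2*j: ((2*j < m + pos + 7 || m > 4*j - 7) ==> 3*m >= -1) && ((!(2*j < m + pos + 7 || m > 4*j - 7)) ==> 2*j >= -9)
The weakest precondition is ((2*j < m + pos + 7 || m > 4*j - 7) ==> 3*m >= -1) && ((!(2*j < m + pos + 7 || m > 4*j - 7)) ==> 2*j >= -9).
Check whether ((!(2*j < pos + 12 || 4*j < 12)) ==> 2*j >= -9) && m == -3 implies it.
Countermodel: at the initial state j = -5, m = -3, pos = 0, the precondition holds but the weakest precondition fails.
Answer: invalid


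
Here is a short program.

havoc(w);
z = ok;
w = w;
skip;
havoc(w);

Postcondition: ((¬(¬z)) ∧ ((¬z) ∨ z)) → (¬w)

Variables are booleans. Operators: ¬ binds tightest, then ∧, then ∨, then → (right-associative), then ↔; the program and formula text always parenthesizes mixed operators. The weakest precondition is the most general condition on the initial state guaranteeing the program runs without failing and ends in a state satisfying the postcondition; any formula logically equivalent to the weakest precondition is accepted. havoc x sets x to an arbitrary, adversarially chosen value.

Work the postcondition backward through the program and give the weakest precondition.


Working backward. After the program, the postcondition ((¬(¬z)) ∧ ((¬z) ∨ z)) → (¬w) must hold; in canonical form it is z → (¬w).
Before havoc w: ¬z
Before skip: ¬z
Before w := w: ¬z
Before z := ok: ¬ok
Before havoc w: ¬ok
Answer: WP = ¬ok


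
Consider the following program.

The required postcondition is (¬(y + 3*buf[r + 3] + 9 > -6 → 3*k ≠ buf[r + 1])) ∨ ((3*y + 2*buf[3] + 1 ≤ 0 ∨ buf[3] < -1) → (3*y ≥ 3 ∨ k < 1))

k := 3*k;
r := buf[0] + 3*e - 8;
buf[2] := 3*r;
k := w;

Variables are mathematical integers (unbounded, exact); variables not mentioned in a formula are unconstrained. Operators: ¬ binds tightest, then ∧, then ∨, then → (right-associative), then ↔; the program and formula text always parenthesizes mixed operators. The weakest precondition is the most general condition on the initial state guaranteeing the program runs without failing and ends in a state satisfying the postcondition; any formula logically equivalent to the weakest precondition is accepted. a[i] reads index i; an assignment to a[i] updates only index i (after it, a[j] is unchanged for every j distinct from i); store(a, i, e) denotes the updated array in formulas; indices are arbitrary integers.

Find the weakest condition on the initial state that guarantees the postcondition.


Working backward. After the program, the postcondition (¬(y + 3*buf[r + 3] + 9 > -6 → 3*k ≠ buf[r + 1])) ∨ ((3*y + 2*buf[3] + 1 ≤ 0 ∨ buf[3] < -1) → (3*y ≥ 3 ∨ k < 1)) must hold; in canonical form it is (¬(3*buf[r + 3] + y > -15 → 3*k ≠ buf[r + 1])) ∨ ((2*buf[3] + 3*y ≤ -1 ∨ buf[3] < -1) → (3*y ≥ 3 ∨ k < 1)).
Before k := w: (¬(3*buf[r + 3] + y > -15 → 3*w ≠ buf[r + 1])) ∨ ((2*buf[3] + 3*y ≤ -1 ∨ buf[3] < -1) → (3*y ≥ 3 ∨ w < 1))
Before buf[2] := 3*r: (¬(3*store(buf, 2, 3*r)[r + 3] + y > -15 → 3*w ≠ store(buf, 2, 3*r)[r + 1])) ∨ ((2*buf[3] + 3*y ≤ -1 ∨ buf[3] < -1) → (3*y ≥ 3 ∨ w < 1))
Before r := buf[0] + 3*e - 8: (¬(3*store(buf, 2, 3*buf[0] + 9*e - 24)[buf[0] + 3*e - 5] + y > -15 → 3*w ≠ store(buf, 2, 3*buf[0] + 9*e - 24)[buf[0] + 3*e - 7])) ∨ ((2*buf[3] + 3*y ≤ -1 ∨ buf[3] < -1) → (3*y ≥ 3 ∨ w < 1))
Before k := 3*k: (¬(3*store(buf, 2, 3*buf[0] + 9*e - 24)[buf[0] + 3*e - 5] + y > -15 → 3*w ≠ store(buf, 2, 3*buf[0] + 9*e - 24)[buf[0] + 3*e - 7])) ∨ ((2*buf[3] + 3*y ≤ -1 ∨ buf[3] < -1) → (3*y ≥ 3 ∨ w < 1))
Answer: WP = (¬(3*store(buf, 2, 3*buf[0] + 9*e - 24)[buf[0] + 3*e - 5] + y > -15 → 3*w ≠ store(buf, 2, 3*buf[0] + 9*e - 24)[buf[0] + 3*e - 7])) ∨ ((2*buf[3] + 3*y ≤ -1 ∨ buf[3] < -1) → (3*y ≥ 3 ∨ w < 1))


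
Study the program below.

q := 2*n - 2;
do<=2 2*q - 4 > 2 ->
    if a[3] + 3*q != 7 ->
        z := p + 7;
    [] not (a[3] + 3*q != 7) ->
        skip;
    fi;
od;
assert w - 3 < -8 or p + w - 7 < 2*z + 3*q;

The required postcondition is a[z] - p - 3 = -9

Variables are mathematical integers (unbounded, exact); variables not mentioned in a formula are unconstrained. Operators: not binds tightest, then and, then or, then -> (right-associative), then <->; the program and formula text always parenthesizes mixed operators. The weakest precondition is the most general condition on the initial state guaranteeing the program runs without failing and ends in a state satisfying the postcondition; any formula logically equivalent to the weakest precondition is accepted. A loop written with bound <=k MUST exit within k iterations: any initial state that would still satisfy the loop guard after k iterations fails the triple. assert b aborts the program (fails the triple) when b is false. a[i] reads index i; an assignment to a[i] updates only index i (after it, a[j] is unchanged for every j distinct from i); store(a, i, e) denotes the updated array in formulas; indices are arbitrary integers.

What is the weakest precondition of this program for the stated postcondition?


Working backward. After the program, the postcondition a[z] - p - 3 = -9 must hold; in canonical form it is a[z] = p - 6.
Before assert w - 3 < -8 or p + w - 7 < 2*z + 3*q: (w < -5 or p + w < 3*q + 2*z + 7) and a[z] = p - 6
Before the loop (bound <=2), unroll the exhaustion recursion (WP_0 = exit-now case; WP_j = one more guarded iteration, up to j = 2):
  WP_0: (not (2*q > 6)) and (w < -5 or p + w < 3*q + 2*z + 7) and a[z] = p - 6
  WP_1: (2*q > 6 -> ((a[3] + 3*q != 7 -> ((not (2*q > 6)) and (w < -5 or w < p + 3*q + 21) and a[p + 7] = p - 6)) and ((not (a[3] + 3*q != 7)) -> ((not (2*q > 6)) and (w < -5 or p + w < 3*q + 2*z + 7) and a[z] = p - 6)))) and ((not (2*q > 6)) -> ((w < -5 or p + w < 3*q + 2*z + 7) and a[z] = p - 6))
  WP_2: (2*q > 6 -> ((a[3] + 3*q != 7 -> ((2*q > 6 -> ((a[3] + 3*q != 7 -> ((not (2*q > 6)) and (w < -5 or w < p + 3*q + 21) and a[p + 7] = p - 6)) and ((not (a[3] + 3*q != 7)) -> ((not (2*q > 6)) and (w < -5 or w < p + 3*q + 21) and a[p + 7] = p - 6)))) and ((not (2*q > 6)) -> ((w < -5 or w < p + 3*q + 21) and a[p + 7] = p - 6)))) and ((not (a[3] + 3*q != 7)) -> ((2*q > 6 -> ((a[3] + 3*q != 7 -> ((not (2*q > 6)) and (w < -5 or w < p + 3*q + 21) and a[p + 7] = p - 6)) and ((not (a[3] + 3*q != 7)) -> ((not (2*q > 6)) and (w < -5 or p + w < 3*q + 2*z + 7) and a[z] = p - 6)))) and ((not (2*q > 6)) -> ((w < -5 or p + w < 3*q + 2*z + 7) and a[z] = p - 6)))))) and ((not (2*q > 6)) -> ((w < -5 or p + w < 3*q + 2*z + 7) and a[z] = p - 6))
So before the loop: (2*q > 6 -> ((a[3] + 3*q != 7 -> ((2*q > 6 -> ((a[3] + 3*q != 7 -> ((not (2*q > 6)) and (w < -5 or w < p + 3*q + 21) and a[p + 7] = p - 6)) and ((not (a[3] + 3*q != 7)) -> ((not (2*q > 6)) and (w < -5 or w < p + 3*q + 21) and a[p + 7] = p - 6)))) and ((not (2*q > 6)) -> ((w < -5 or w < p + 3*q + 21) and a[p + 7] = p - 6)))) and ((not (a[3] + 3*q != 7)) -> ((2*q > 6 -> ((a[3] + 3*q != 7 -> ((not (2*q > 6)) and (w < -5 or w < p + 3*q + 21) and a[p + 7] = p - 6)) and ((not (a[3] + 3*q != 7)) -> ((not (2*q > 6)) and (w < -5 or p + w < 3*q + 2*z + 7) and a[z] = p - 6)))) and ((not (2*q > 6)) -> ((w < -5 or p + w < 3*q + 2*z + 7) and a[z] = p - 6)))))) and ((not (2*q > 6)) -> ((w < -5 or p + w < 3*q + 2*z + 7) and a[z] = p - 6))
Before q := 2*n - 2: (4*n > 10 -> ((a[3] + 6*n != 13 -> ((4*n > 10 -> ((a[3] + 6*n != 13 -> ((not (4*n > 10)) and (w < -5 or w < 6*n + p + 15) and a[p + 7] = p - 6)) and ((not (a[3] + 6*n != 13)) -> ((not (4*n > 10)) and (w < -5 or w < 6*n + p + 15) and a[p + 7] = p - 6)))) and ((not (4*n > 10)) -> ((w < -5 or w < 6*n + p + 15) and a[p + 7] = p - 6)))) and ((not (a[3] + 6*n != 13)) -> ((4*n > 10 -> ((a[3] + 6*n != 13 -> ((not (4*n > 10)) and (w < -5 or w < 6*n + p + 15) and a[p + 7] = p - 6)) and ((not (a[3] + 6*n != 13)) -> ((not (4*n > 10)) and (w < -5 or p + w < 6*n + 2*z + 1) and a[z] = p - 6)))) and ((not (4*n > 10)) -> ((w < -5 or p + w < 6*n + 2*z + 1) and a[z] = p - 6)))))) and ((not (4*n > 10)) -> ((w < -5 or p + w < 6*n + 2*z + 1) and a[z] = p - 6))
Answer: WP = (4*n > 10 -> ((a[3] + 6*n != 13 -> ((4*n > 10 -> ((a[3] + 6*n != 13 -> ((not (4*n > 10)) and (w < -5 or w < 6*n + p + 15) and a[p + 7] = p - 6)) and ((not (a[3] + 6*n != 13)) -> ((not (4*n > 10)) and (w < -5 or w < 6*n + p + 15) and a[p + 7] = p - 6)))) and ((not (4*n > 10)) -> ((w < -5 or w < 6*n + p + 15) and a[p + 7] = p - 6)))) and ((not (a[3] + 6*n != 13)) -> ((4*n > 10 -> ((a[3] + 6*n != 13 -> ((not (4*n > 10)) and (w < -5 or w < 6*n + p + 15) and a[p + 7] = p - 6)) and ((not (a[3] + 6*n != 13)) -> ((not (4*n > 10)) and (w < -5 or p + w < 6*n + 2*z + 1) and a[z] = p - 6)))) and ((not (4*n > 10)) -> ((w < -5 or p + w < 6*n + 2*z + 1) and a[z] = p - 6)))))) and ((not (4*n > 10)) -> ((w < -5 or p + w < 6*n + 2*z + 1) and a[z] = p - 6))


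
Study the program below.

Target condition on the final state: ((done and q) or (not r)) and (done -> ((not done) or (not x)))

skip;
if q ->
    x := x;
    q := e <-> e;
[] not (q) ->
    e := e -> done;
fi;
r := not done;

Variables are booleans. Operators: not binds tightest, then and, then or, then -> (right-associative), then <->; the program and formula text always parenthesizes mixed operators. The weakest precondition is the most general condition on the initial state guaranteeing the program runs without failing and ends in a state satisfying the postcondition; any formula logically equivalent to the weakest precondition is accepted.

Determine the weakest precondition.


Working backward. After the program, ((done and q) or (not r)) and (done -> ((not done) or (not x))) must hold.
Before r := not done: ((done and q) or done) and (done -> ((not done) or (not x)))
Then branch requires done and (done -> ((not done) or (not x))); else branch requires ((done and q) or done) and (done -> ((not done) or (not x))).
Before the if: (q -> (done and (done -> ((not done) or (not x))))) and ((not q) -> (((done and q) or done) and (done -> ((not done) or (not x)))))
Before skip: (q -> (done and (done -> ((not done) or (not x))))) and ((not q) -> (((done and q) or done) and (done -> ((not done) or (not x)))))
Answer: WP = (q -> (done and (done -> ((not done) or (not x))))) and ((not q) -> (((done and q) or done) and (done -> ((not done) or (not x)))))


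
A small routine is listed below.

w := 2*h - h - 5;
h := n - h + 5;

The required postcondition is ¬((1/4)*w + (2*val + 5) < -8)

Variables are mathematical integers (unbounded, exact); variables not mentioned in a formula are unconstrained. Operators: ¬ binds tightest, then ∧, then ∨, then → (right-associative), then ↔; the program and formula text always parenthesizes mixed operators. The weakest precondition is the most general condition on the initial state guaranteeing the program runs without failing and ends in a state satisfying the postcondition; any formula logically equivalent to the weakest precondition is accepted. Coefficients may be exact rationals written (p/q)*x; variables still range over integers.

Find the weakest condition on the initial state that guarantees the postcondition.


Working backward. After the program, the postcondition ¬((1/4)*w + (2*val + 5) < -8) must hold; in canonical form it is ¬(2*val + (1/4)*w < -13).
Before h := n - h + 5: ¬(2*val + (1/4)*w < -13)
Before w := 2*h - h - 5: ¬((1/4)*h + 2*val < -47/4)
Answer: WP = ¬((1/4)*h + 2*val < -47/4)


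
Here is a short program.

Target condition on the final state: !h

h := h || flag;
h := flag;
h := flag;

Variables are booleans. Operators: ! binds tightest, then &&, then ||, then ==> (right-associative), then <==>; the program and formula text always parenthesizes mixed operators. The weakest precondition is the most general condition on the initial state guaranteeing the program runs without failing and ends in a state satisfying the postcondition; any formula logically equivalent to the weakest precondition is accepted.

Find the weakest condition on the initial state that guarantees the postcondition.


Working backward. After the program, !h must hold.
Before h := flag: !flag
Before h := flag: !flag
Before h := h || flag: !flag
Answer: WP = !flag


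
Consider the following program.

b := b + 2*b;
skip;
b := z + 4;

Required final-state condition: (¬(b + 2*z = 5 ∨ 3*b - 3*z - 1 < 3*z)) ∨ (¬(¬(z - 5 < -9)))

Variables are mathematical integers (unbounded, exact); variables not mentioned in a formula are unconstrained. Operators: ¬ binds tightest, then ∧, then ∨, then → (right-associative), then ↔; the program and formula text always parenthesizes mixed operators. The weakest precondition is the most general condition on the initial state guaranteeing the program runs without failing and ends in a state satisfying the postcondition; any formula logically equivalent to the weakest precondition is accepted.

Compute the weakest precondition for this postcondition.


Working backward. After the program, the postcondition (¬(b + 2*z = 5 ∨ 3*b - 3*z - 1 < 3*z)) ∨ (¬(¬(z - 5 < -9))) must hold; in canonical form it is (¬(b + 2*z = 5 ∨ 3*b < 6*z + 1)) ∨ z < -4.
Before b := z + 4: (¬(3*z = 1 ∨ 3*z > 11)) ∨ z < -4
Before skip: (¬(3*z = 1 ∨ 3*z > 11)) ∨ z < -4
Before b := b + 2*b: (¬(3*z = 1 ∨ 3*z > 11)) ∨ z < -4
Answer: WP = (¬(3*z = 1 ∨ 3*z > 11)) ∨ z < -4


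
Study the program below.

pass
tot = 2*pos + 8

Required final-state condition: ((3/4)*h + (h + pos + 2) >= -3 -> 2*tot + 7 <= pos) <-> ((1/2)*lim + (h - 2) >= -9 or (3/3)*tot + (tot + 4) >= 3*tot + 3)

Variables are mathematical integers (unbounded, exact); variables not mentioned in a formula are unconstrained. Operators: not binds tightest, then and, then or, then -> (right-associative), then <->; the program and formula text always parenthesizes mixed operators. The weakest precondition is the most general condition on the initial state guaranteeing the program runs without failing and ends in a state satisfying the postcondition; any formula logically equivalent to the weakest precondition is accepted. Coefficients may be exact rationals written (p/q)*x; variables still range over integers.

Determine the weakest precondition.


Working backward. After the program, the postcondition ((3/4)*h + (h + pos + 2) >= -3 -> 2*tot + 7 <= pos) <-> ((1/2)*lim + (h - 2) >= -9 or (3/3)*tot + (tot + 4) >= 3*tot + 3) must hold; in canonical form it is ((7/4)*h + pos >= -5 -> 2*tot <= pos - 7) <-> (h + (1/2)*lim >= -7 or tot <= 1).
Before tot := 2*pos + 8: ((7/4)*h + pos >= -5 -> 3*pos <= -23) <-> (h + (1/2)*lim >= -7 or 2*pos <= -7)
Before skip: ((7/4)*h + pos >= -5 -> 3*pos <= -23) <-> (h + (1/2)*lim >= -7 or 2*pos <= -7)
Answer: WP = ((7/4)*h + pos >= -5 -> 3*pos <= -23) <-> (h + (1/2)*lim >= -7 or 2*pos <= -7)


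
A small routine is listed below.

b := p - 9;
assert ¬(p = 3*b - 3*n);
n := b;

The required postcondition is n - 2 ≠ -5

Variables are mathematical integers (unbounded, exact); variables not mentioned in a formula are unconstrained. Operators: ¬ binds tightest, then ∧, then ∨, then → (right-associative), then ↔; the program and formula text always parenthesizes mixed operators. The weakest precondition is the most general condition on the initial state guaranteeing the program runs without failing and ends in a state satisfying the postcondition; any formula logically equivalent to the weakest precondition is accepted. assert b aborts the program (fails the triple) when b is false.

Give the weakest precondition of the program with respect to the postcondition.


Working backward. After the program, the postcondition n - 2 ≠ -5 must hold; in canonical form it is n ≠ -3.
Before n := b: b ≠ -3
Before assert ¬(p = 3*b - 3*n): (¬(3*n + p = 3*b)) ∧ b ≠ -3
Before b := p - 9: (¬(3*n = 2*p - 27)) ∧ p ≠ 6
Answer: WP = (¬(3*n = 2*p - 27)) ∧ p ≠ 6


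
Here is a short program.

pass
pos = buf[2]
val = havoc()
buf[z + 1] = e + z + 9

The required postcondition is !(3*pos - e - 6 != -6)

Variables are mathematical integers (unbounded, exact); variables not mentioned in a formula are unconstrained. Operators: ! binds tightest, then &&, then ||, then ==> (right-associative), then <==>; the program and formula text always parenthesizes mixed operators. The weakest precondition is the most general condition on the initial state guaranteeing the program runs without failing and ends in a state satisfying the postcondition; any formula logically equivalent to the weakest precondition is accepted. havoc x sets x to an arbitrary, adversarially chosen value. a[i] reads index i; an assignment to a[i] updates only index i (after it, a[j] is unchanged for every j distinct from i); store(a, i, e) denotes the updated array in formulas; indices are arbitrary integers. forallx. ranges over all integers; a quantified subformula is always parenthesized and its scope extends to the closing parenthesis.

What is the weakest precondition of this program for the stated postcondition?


Working backward. After the program, the postcondition !(3*pos - e - 6 != -6) must hold; in canonical form it is !(3*pos != e).
Before buf[z + 1] := e + z + 9: !(3*pos != e)
Before havoc val: !(3*pos != e)
Before pos := buf[2]: !(3*buf[2] != e)
Before skip: !(3*buf[2] != e)
Answer: WP = !(3*buf[2] != e)
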